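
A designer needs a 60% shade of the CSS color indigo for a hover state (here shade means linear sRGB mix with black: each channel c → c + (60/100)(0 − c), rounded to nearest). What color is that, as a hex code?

#1E0034

CSS indigo is rgb(75, 0, 130).
Lerp each channel 60% toward 0:
  R: 75 − 45 = 30 → 30
  G: 0 + 0.6×(0−0) = 0 + 0 = 0 → 0
  B: 130 − 78 = 52 → 52
rgb(30, 0, 52) = #1E0034.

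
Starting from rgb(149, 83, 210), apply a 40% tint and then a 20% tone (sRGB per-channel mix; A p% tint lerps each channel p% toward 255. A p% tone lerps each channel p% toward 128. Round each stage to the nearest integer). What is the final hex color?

#b293d0

A 40% tint moves each channel 40% toward 255:
  R: 149 + 42.4 = 191.4 → 191
  G: 83 + 0.4×(255−83) = 83 + 68.8 = 151.8 → 152
  B: 210 + 0.4×(255−210) = 210 + 18 = 228 → 228
After the tint: rgb(191, 152, 228) = #bf98e4.
Lerp each channel 20% toward 128:
  R: 191 − 12.6 = 178.4 → 178
  G: 152 + 0.2×(128−152) = 152 − 4.8 = 147.2 → 147
  B: 228 − 20 = 208 → 208
rgb(178, 147, 208) = #b293d0.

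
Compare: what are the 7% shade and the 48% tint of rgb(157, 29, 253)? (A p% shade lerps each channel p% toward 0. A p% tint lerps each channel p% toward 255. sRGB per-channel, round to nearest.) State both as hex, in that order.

#921BEB, #CC89FE

7% shade:
  R: 157 − 10.99 = 146.01 → 146
  G: 29 − 2.03 = 26.97 → 27
  B: 253 − 17.71 = 235.29 → 235
  → #921BEB
48% tint:
  R: 157 + 0.48×(255−157) = 157 + 47.04 = 204.04 → 204
  G: 29 + 108.48 = 137.48 → 137
  B: 253 + 0.48×(255−253) = 253 + 0.96 = 253.96 → 254
  → #CC89FE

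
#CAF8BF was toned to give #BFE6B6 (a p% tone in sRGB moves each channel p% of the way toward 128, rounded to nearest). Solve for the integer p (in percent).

15%

#CAF8BF is rgb(202, 248, 191); #BFE6B6 is rgb(191, 230, 182).
On the G channel (widest range): 230 ≈ 248 + (p/100)(128 − 248), so p ≈ 100×(230 − 248)/(128 − 248) = -1800/-120 = 15.00.
p = 15 reproduces all three channels after rounding.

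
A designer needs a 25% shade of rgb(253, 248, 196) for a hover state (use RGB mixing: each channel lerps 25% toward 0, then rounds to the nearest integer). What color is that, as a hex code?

#BEBA93

A 25% shade moves each channel 25% toward 0:
  R: 253 − 63.25 = 189.75 → 190
  G: 248 + 0.25×(0−248) = 248 − 62 = 186 → 186
  B: 196 + 0.25×(0−196) = 196 − 49 = 147 → 147
rgb(190, 186, 147) = #BEBA93.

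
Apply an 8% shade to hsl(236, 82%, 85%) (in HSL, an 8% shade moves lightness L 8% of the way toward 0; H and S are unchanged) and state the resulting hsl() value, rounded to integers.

L moves 8% from 85 toward 0: 85 − 6.8 = 78.2 → 78.
H and S are unchanged.

hsl(236, 82%, 78%)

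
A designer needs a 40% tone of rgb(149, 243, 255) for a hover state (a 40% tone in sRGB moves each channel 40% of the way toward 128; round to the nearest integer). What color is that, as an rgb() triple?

Per channel, c → c + 0.4(128 − c):
  R: 149 − 8.4 = 140.6 → 141
  G: 243 − 46 = 197 → 197
  B: 255 + 0.4×(128−255) = 255 − 50.8 = 204.2 → 204

rgb(141, 197, 204)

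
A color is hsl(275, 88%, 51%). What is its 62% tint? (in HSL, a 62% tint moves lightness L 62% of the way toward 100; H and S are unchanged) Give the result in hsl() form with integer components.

hsl(275, 88%, 81%)

L moves 62% from 51 toward 100: 51 + 30.38 = 81.38 → 81.
H and S are unchanged.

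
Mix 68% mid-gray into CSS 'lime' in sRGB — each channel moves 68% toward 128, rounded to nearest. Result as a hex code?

CSS lime is rgb(0, 255, 0).
Lerp each channel 68% toward 128:
  R: 0 + 0.68×(128−0) = 0 + 87.04 = 87.04 → 87
  G: 255 + 0.68×(128−255) = 255 − 86.36 = 168.64 → 169
  B: 0 + 0.68×(128−0) = 0 + 87.04 = 87.04 → 87
rgb(87, 169, 87) = #57a957.

#57a957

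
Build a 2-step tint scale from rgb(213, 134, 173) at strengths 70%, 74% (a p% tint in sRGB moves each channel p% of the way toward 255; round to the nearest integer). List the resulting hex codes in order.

70%: (213 + 29.4 = 242.4→242, 134 + 84.7 = 218.7→219, 173 + 57.4 = 230.4→230) → #f2dbe6
74%: (213 + 31.08 = 244.08→244, 134 + 89.54 = 223.54→224, 173 + 60.68 = 233.68→234) → #f4e0ea

#f2dbe6, #f4e0ea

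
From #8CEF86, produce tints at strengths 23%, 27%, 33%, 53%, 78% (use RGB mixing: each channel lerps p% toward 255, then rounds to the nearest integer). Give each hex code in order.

#A6F3A2, #ABF3A7, #B2F4AE, #C9F7C6, #E6FBE4

#8CEF86 is rgb(140, 239, 134).
23%: (140 + 26.45 = 166.45→166, 239 + 3.68 = 242.68→243, 134 + 27.83 = 161.83→162) → #A6F3A2
27%: (140 + 31.05 = 171.05→171, 239 + 4.32 = 243.32→243, 134 + 32.67 = 166.67→167) → #ABF3A7
33%: (140 + 37.95 = 177.95→178, 239 + 5.28 = 244.28→244, 134 + 39.93 = 173.93→174) → #B2F4AE
53%: (140 + 60.95 = 200.95→201, 239 + 8.48 = 247.48→247, 134 + 64.13 = 198.13→198) → #C9F7C6
78%: (140 + 89.7 = 229.7→230, 239 + 12.48 = 251.48→251, 134 + 94.38 = 228.38→228) → #E6FBE4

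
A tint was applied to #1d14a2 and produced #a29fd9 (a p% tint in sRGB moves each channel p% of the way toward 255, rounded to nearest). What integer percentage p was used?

59%

#1d14a2 is rgb(29, 20, 162); #a29fd9 is rgb(162, 159, 217).
On the G channel (widest range): 159 ≈ 20 + (p/100)(255 − 20), so p ≈ 100×(159 − 20)/(255 − 20) = 13900/235 = 59.15.
p = 59 reproduces all three channels after rounding.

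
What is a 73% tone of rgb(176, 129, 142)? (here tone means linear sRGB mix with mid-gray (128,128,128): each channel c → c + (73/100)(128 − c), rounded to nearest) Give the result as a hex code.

Per channel, c → c + 0.73(128 − c):
  R: 176 − 35.04 = 140.96 → 141
  G: 129 + 0.73×(128−129) = 129 − 0.73 = 128.27 → 128
  B: 142 + 0.73×(128−142) = 142 − 10.22 = 131.78 → 132
rgb(141, 128, 132) = #8D8084.

#8D8084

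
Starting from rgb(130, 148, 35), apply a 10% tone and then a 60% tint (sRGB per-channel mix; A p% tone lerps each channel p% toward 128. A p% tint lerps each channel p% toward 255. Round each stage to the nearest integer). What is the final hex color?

A 10% tone moves each channel 10% toward 128:
  R: 130 + 0.1×(128−130) = 130 − 0.2 = 129.8 → 130
  G: 148 + 0.1×(128−148) = 148 − 2 = 146 → 146
  B: 35 + 0.1×(128−35) = 35 + 9.3 = 44.3 → 44
After the tone: rgb(130, 146, 44) = #82922C.
Lerp each channel 60% toward 255:
  R: 130 + 75 = 205 → 205
  G: 146 + 65.4 = 211.4 → 211
  B: 44 + 126.6 = 170.6 → 171
rgb(205, 211, 171) = #CDD3AB.

#CDD3AB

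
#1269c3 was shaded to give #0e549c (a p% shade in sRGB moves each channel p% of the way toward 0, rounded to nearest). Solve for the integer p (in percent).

20%

#1269c3 is rgb(18, 105, 195); #0e549c is rgb(14, 84, 156).
On the B channel (widest range): 156 ≈ 195 + (p/100)(0 − 195), so p ≈ 100×(156 − 195)/(0 − 195) = -3900/-195 = 20.00.
p = 20 reproduces all three channels after rounding.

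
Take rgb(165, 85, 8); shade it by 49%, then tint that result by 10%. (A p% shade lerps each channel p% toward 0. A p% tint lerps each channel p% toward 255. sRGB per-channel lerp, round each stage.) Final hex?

A 49% shade moves each channel 49% toward 0:
  R: 165 + 0.49×(0−165) = 165 − 80.85 = 84.15 → 84
  G: 85 + 0.49×(0−85) = 85 − 41.65 = 43.35 → 43
  B: 8 − 3.92 = 4.08 → 4
After the shade: rgb(84, 43, 4) = #542B04.
Per channel, c → c + 0.1(255 − c):
  R: 84 + 17.1 = 101.1 → 101
  G: 43 + 0.1×(255−43) = 43 + 21.2 = 64.2 → 64
  B: 4 + 0.1×(255−4) = 4 + 25.1 = 29.1 → 29
rgb(101, 64, 29) = #65401D.

#65401D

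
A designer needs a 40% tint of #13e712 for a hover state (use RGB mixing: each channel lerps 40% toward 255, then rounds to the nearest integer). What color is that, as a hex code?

#71f171

#13e712 is rgb(19, 231, 18).
A 40% tint moves each channel 40% toward 255:
  R: 19 + 94.4 = 113.4 → 113
  G: 231 + 9.6 = 240.6 → 241
  B: 18 + 0.4×(255−18) = 18 + 94.8 = 112.8 → 113
rgb(113, 241, 113) = #71f171.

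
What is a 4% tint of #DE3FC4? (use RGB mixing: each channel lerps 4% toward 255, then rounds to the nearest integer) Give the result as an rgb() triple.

rgb(223, 71, 198)

#DE3FC4 is rgb(222, 63, 196).
A 4% tint moves each channel 4% toward 255:
  R: 222 + 1.32 = 223.32 → 223
  G: 63 + 0.04×(255−63) = 63 + 7.68 = 70.68 → 71
  B: 196 + 2.36 = 198.36 → 198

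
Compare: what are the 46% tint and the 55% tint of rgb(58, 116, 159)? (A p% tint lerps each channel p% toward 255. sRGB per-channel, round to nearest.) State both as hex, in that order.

46% tint:
  R: 58 + 90.62 = 148.62 → 149
  G: 116 + 0.46×(255−116) = 116 + 63.94 = 179.94 → 180
  B: 159 + 44.16 = 203.16 → 203
  → #95b4cb
55% tint:
  R: 58 + 0.55×(255−58) = 58 + 108.35 = 166.35 → 166
  G: 116 + 76.45 = 192.45 → 192
  B: 159 + 0.55×(255−159) = 159 + 52.8 = 211.8 → 212
  → #a6c0d4

#95b4cb, #a6c0d4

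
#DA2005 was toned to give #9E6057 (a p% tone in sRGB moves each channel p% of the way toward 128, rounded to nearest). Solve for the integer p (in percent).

#DA2005 is rgb(218, 32, 5); #9E6057 is rgb(158, 96, 87).
On the B channel (widest range): 87 ≈ 5 + (p/100)(128 − 5), so p ≈ 100×(87 − 5)/(128 − 5) = 8200/123 = 66.67.
p = 67 reproduces all three channels after rounding.

67%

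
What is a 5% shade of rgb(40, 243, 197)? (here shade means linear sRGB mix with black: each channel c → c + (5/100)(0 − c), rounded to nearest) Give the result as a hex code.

#26e7bb

Lerp each channel 5% toward 0:
  R: 40 + 0.05×(0−40) = 40 − 2 = 38 → 38
  G: 243 + 0.05×(0−243) = 243 − 12.15 = 230.85 → 231
  B: 197 + 0.05×(0−197) = 197 − 9.85 = 187.15 → 187
rgb(38, 231, 187) = #26e7bb.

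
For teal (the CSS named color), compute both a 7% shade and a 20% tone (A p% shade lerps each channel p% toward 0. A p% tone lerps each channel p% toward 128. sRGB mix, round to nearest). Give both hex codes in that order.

CSS teal is rgb(0, 128, 128).
7% shade:
  R: 0 + 0.07×(0−0) = 0 + 0 = 0 → 0
  G: 128 + 0.07×(0−128) = 128 − 8.96 = 119.04 → 119
  B: 128 + 0.07×(0−128) = 128 − 8.96 = 119.04 → 119
  → #007777
20% tone:
  R: 0 + 25.6 = 25.6 → 26
  G: 128 + 0 = 128 → 128
  B: 128 + 0.2×(128−128) = 128 + 0 = 128 → 128
  → #1A8080

#007777, #1A8080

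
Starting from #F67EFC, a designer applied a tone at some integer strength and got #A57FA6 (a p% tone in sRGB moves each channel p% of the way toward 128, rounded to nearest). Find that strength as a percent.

#F67EFC is rgb(246, 126, 252); #A57FA6 is rgb(165, 127, 166).
On the B channel (widest range): 166 ≈ 252 + (p/100)(128 − 252), so p ≈ 100×(166 − 252)/(128 − 252) = -8600/-124 = 69.35.
p = 69 reproduces all three channels after rounding.

69%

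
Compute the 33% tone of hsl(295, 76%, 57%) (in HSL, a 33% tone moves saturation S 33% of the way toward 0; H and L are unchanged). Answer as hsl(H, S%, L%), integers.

S moves 33% from 76 toward 0: 76 − 25.08 = 50.92 → 51.
H and L are unchanged.

hsl(295, 51%, 57%)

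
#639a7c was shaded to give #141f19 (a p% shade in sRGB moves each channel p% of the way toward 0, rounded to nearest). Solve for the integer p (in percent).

80%

#639a7c is rgb(99, 154, 124); #141f19 is rgb(20, 31, 25).
On the G channel (widest range): 31 ≈ 154 + (p/100)(0 − 154), so p ≈ 100×(31 − 154)/(0 − 154) = -12300/-154 = 79.87.
p = 80 reproduces all three channels after rounding.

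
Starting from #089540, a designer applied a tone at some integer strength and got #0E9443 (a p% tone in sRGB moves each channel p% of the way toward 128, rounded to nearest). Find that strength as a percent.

5%

#089540 is rgb(8, 149, 64); #0E9443 is rgb(14, 148, 67).
On the R channel (widest range): 14 ≈ 8 + (p/100)(128 − 8), so p ≈ 100×(14 − 8)/(128 − 8) = 600/120 = 5.00.
p = 5 reproduces all three channels after rounding.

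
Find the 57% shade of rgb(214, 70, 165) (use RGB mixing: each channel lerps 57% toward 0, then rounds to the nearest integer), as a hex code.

A 57% shade moves each channel 57% toward 0:
  R: 214 + 0.57×(0−214) = 214 − 121.98 = 92.02 → 92
  G: 70 + 0.57×(0−70) = 70 − 39.9 = 30.1 → 30
  B: 165 − 94.05 = 70.95 → 71
rgb(92, 30, 71) = #5C1E47.

#5C1E47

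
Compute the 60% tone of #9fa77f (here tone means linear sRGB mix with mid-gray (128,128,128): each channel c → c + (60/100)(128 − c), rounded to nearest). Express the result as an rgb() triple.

#9fa77f is rgb(159, 167, 127).
A 60% tone moves each channel 60% toward 128:
  R: 159 + 0.6×(128−159) = 159 − 18.6 = 140.4 → 140
  G: 167 − 23.4 = 143.6 → 144
  B: 127 + 0.6×(128−127) = 127 + 0.6 = 127.6 → 128

rgb(140, 144, 128)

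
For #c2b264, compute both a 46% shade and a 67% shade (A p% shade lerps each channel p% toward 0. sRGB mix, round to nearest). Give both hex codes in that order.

#c2b264 is rgb(194, 178, 100).
46% shade:
  R: 194 − 89.24 = 104.76 → 105
  G: 178 − 81.88 = 96.12 → 96
  B: 100 + 0.46×(0−100) = 100 − 46 = 54 → 54
  → #696036
67% shade:
  R: 194 + 0.67×(0−194) = 194 − 129.98 = 64.02 → 64
  G: 178 + 0.67×(0−178) = 178 − 119.26 = 58.74 → 59
  B: 100 + 0.67×(0−100) = 100 − 67 = 33 → 33
  → #403b21

#696036, #403b21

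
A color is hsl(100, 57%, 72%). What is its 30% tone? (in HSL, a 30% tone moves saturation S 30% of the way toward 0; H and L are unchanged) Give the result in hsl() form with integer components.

S moves 30% from 57 toward 0: 57 − 17.1 = 39.9 → 40.
H and L are unchanged.

hsl(100, 40%, 72%)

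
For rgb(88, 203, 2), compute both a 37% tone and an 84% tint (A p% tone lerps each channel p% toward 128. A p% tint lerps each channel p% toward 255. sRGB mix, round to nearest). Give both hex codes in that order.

37% tone:
  R: 88 + 0.37×(128−88) = 88 + 14.8 = 102.8 → 103
  G: 203 − 27.75 = 175.25 → 175
  B: 2 + 0.37×(128−2) = 2 + 46.62 = 48.62 → 49
  → #67af31
84% tint:
  R: 88 + 0.84×(255−88) = 88 + 140.28 = 228.28 → 228
  G: 203 + 0.84×(255−203) = 203 + 43.68 = 246.68 → 247
  B: 2 + 0.84×(255−2) = 2 + 212.52 = 214.52 → 215
  → #e4f7d7

#67af31, #e4f7d7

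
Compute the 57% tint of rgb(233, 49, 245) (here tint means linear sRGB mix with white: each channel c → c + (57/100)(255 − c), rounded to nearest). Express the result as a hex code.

#f6a6fb

Per channel, c → c + 0.57(255 − c):
  R: 233 + 0.57×(255−233) = 233 + 12.54 = 245.54 → 246
  G: 49 + 0.57×(255−49) = 49 + 117.42 = 166.42 → 166
  B: 245 + 0.57×(255−245) = 245 + 5.7 = 250.7 → 251
rgb(246, 166, 251) = #f6a6fb.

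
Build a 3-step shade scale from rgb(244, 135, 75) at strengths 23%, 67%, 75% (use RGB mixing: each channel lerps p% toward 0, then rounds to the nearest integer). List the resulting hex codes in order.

23%: (244 − 56.12 = 187.88→188, 135 − 31.05 = 103.95→104, 75 − 17.25 = 57.75→58) → #bc683a
67%: (244 − 163.48 = 80.52→81, 135 − 90.45 = 44.55→45, 75 − 50.25 = 24.75→25) → #512d19
75%: (244 − 183 = 61→61, 135 − 101.25 = 33.75→34, 75 − 56.25 = 18.75→19) → #3d2213

#bc683a, #512d19, #3d2213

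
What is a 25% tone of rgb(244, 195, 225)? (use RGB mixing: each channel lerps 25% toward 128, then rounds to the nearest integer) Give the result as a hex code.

#D7B2C9

Lerp each channel 25% toward 128:
  R: 244 − 29 = 215 → 215
  G: 195 + 0.25×(128−195) = 195 − 16.75 = 178.25 → 178
  B: 225 + 0.25×(128−225) = 225 − 24.25 = 200.75 → 201
rgb(215, 178, 201) = #D7B2C9.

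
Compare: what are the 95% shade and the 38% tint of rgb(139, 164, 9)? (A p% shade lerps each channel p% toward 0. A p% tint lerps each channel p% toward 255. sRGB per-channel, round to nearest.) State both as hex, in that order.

95% shade:
  R: 139 − 132.05 = 6.95 → 7
  G: 164 + 0.95×(0−164) = 164 − 155.8 = 8.2 → 8
  B: 9 + 0.95×(0−9) = 9 − 8.55 = 0.45 → 0
  → #070800
38% tint:
  R: 139 + 44.08 = 183.08 → 183
  G: 164 + 0.38×(255−164) = 164 + 34.58 = 198.58 → 199
  B: 9 + 0.38×(255−9) = 9 + 93.48 = 102.48 → 102
  → #B7C766

#070800, #B7C766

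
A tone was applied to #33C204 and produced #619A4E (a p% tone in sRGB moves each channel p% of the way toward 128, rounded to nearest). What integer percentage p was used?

60%

#33C204 is rgb(51, 194, 4); #619A4E is rgb(97, 154, 78).
On the B channel (widest range): 78 ≈ 4 + (p/100)(128 − 4), so p ≈ 100×(78 − 4)/(128 − 4) = 7400/124 = 59.68.
p = 60 reproduces all three channels after rounding.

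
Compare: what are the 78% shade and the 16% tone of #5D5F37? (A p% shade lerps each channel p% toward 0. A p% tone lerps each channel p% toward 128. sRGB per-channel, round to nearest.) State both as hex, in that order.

#5D5F37 is rgb(93, 95, 55).
78% shade:
  R: 93 − 72.54 = 20.46 → 20
  G: 95 − 74.1 = 20.9 → 21
  B: 55 − 42.9 = 12.1 → 12
  → #14150C
16% tone:
  R: 93 + 0.16×(128−93) = 93 + 5.6 = 98.6 → 99
  G: 95 + 0.16×(128−95) = 95 + 5.28 = 100.28 → 100
  B: 55 + 11.68 = 66.68 → 67
  → #636443

#14150C, #636443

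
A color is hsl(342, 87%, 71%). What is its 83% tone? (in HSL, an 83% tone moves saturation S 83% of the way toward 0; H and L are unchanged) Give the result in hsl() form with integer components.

S moves 83% from 87 toward 0: 87 − 72.21 = 14.79 → 15.
H and L are unchanged.

hsl(342, 15%, 71%)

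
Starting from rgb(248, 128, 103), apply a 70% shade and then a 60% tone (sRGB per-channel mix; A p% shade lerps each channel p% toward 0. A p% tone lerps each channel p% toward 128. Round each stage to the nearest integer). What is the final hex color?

#6a5c59

Lerp each channel 70% toward 0:
  R: 248 − 173.6 = 74.4 → 74
  G: 128 + 0.7×(0−128) = 128 − 89.6 = 38.4 → 38
  B: 103 + 0.7×(0−103) = 103 − 72.1 = 30.9 → 31
After the shade: rgb(74, 38, 31) = #4a261f.
Lerp each channel 60% toward 128:
  R: 74 + 0.6×(128−74) = 74 + 32.4 = 106.4 → 106
  G: 38 + 0.6×(128−38) = 38 + 54 = 92 → 92
  B: 31 + 0.6×(128−31) = 31 + 58.2 = 89.2 → 89
rgb(106, 92, 89) = #6a5c59.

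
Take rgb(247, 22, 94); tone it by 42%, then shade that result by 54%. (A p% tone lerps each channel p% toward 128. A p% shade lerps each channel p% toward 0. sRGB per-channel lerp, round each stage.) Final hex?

#5B1F32

A 42% tone moves each channel 42% toward 128:
  R: 247 − 49.98 = 197.02 → 197
  G: 22 + 44.52 = 66.52 → 67
  B: 94 + 14.28 = 108.28 → 108
After the tone: rgb(197, 67, 108) = #C5436C.
A 54% shade moves each channel 54% toward 0:
  R: 197 + 0.54×(0−197) = 197 − 106.38 = 90.62 → 91
  G: 67 + 0.54×(0−67) = 67 − 36.18 = 30.82 → 31
  B: 108 + 0.54×(0−108) = 108 − 58.32 = 49.68 → 50
rgb(91, 31, 50) = #5B1F32.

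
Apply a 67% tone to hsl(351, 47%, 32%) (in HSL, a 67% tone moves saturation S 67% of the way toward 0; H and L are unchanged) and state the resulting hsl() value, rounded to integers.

hsl(351, 16%, 32%)

S moves 67% from 47 toward 0: 47 − 31.49 = 15.51 → 16.
H and L are unchanged.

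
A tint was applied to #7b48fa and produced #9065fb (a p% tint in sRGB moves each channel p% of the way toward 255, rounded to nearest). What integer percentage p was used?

16%

#7b48fa is rgb(123, 72, 250); #9065fb is rgb(144, 101, 251).
On the G channel (widest range): 101 ≈ 72 + (p/100)(255 − 72), so p ≈ 100×(101 − 72)/(255 − 72) = 2900/183 = 15.85.
p = 16 reproduces all three channels after rounding.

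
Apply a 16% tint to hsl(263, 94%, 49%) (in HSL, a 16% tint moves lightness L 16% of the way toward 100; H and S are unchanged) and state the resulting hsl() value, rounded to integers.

L moves 16% from 49 toward 100: 49 + 8.16 = 57.16 → 57.
H and S are unchanged.

hsl(263, 94%, 57%)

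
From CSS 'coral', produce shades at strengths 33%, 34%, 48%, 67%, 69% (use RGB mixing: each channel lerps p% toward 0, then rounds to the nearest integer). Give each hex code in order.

#AB5536, #A85435, #85422A, #542A1A, #4F2719

CSS coral is rgb(255, 127, 80).
33%: (255 − 84.15 = 170.85→171, 127 − 41.91 = 85.09→85, 80 − 26.4 = 53.6→54) → #AB5536
34%: (255 − 86.7 = 168.3→168, 127 − 43.18 = 83.82→84, 80 − 27.2 = 52.8→53) → #A85435
48%: (255 − 122.4 = 132.6→133, 127 − 60.96 = 66.04→66, 80 − 38.4 = 41.6→42) → #85422A
67%: (255 − 170.85 = 84.15→84, 127 − 85.09 = 41.91→42, 80 − 53.6 = 26.4→26) → #542A1A
69%: (255 − 175.95 = 79.05→79, 127 − 87.63 = 39.37→39, 80 − 55.2 = 24.8→25) → #4F2719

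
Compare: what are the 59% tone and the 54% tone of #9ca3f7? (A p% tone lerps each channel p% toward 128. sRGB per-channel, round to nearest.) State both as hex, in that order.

#9ca3f7 is rgb(156, 163, 247).
59% tone:
  R: 156 + 0.59×(128−156) = 156 − 16.52 = 139.48 → 139
  G: 163 + 0.59×(128−163) = 163 − 20.65 = 142.35 → 142
  B: 247 − 70.21 = 176.79 → 177
  → #8b8eb1
54% tone:
  R: 156 − 15.12 = 140.88 → 141
  G: 163 + 0.54×(128−163) = 163 − 18.9 = 144.1 → 144
  B: 247 + 0.54×(128−247) = 247 − 64.26 = 182.74 → 183
  → #8d90b7

#8b8eb1, #8d90b7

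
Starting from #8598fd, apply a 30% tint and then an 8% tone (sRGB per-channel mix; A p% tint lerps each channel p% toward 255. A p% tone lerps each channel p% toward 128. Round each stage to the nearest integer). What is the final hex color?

#a7b3f4

#8598fd is rgb(133, 152, 253).
Per channel, c → c + 0.3(255 − c):
  R: 133 + 0.3×(255−133) = 133 + 36.6 = 169.6 → 170
  G: 152 + 30.9 = 182.9 → 183
  B: 253 + 0.3×(255−253) = 253 + 0.6 = 253.6 → 254
After the tint: rgb(170, 183, 254) = #aab7fe.
An 8% tone moves each channel 8% toward 128:
  R: 170 − 3.36 = 166.64 → 167
  G: 183 + 0.08×(128−183) = 183 − 4.4 = 178.6 → 179
  B: 254 + 0.08×(128−254) = 254 − 10.08 = 243.92 → 244
rgb(167, 179, 244) = #a7b3f4.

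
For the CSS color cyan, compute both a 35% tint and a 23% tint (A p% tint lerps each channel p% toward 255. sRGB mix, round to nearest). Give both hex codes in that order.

#59ffff, #3bffff

CSS cyan is rgb(0, 255, 255).
35% tint:
  R: 0 + 89.25 = 89.25 → 89
  G: 255 + 0.35×(255−255) = 255 + 0 = 255 → 255
  B: 255 + 0 = 255 → 255
  → #59ffff
23% tint:
  R: 0 + 0.23×(255−0) = 0 + 58.65 = 58.65 → 59
  G: 255 + 0.23×(255−255) = 255 + 0 = 255 → 255
  B: 255 + 0.23×(255−255) = 255 + 0 = 255 → 255
  → #3bffff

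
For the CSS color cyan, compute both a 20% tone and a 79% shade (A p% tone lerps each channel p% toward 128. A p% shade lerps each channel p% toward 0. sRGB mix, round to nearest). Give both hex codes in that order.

CSS cyan is rgb(0, 255, 255).
20% tone:
  R: 0 + 0.2×(128−0) = 0 + 25.6 = 25.6 → 26
  G: 255 + 0.2×(128−255) = 255 − 25.4 = 229.6 → 230
  B: 255 − 25.4 = 229.6 → 230
  → #1AE6E6
79% shade:
  R: 0 + 0.79×(0−0) = 0 + 0 = 0 → 0
  G: 255 + 0.79×(0−255) = 255 − 201.45 = 53.55 → 54
  B: 255 + 0.79×(0−255) = 255 − 201.45 = 53.55 → 54
  → #003636

#1AE6E6, #003636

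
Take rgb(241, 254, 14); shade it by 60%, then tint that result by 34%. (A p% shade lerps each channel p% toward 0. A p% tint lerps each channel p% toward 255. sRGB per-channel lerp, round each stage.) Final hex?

A 60% shade moves each channel 60% toward 0:
  R: 241 − 144.6 = 96.4 → 96
  G: 254 − 152.4 = 101.6 → 102
  B: 14 + 0.6×(0−14) = 14 − 8.4 = 5.6 → 6
After the shade: rgb(96, 102, 6) = #606606.
A 34% tint moves each channel 34% toward 255:
  R: 96 + 54.06 = 150.06 → 150
  G: 102 + 0.34×(255−102) = 102 + 52.02 = 154.02 → 154
  B: 6 + 84.66 = 90.66 → 91
rgb(150, 154, 91) = #969A5B.

#969A5B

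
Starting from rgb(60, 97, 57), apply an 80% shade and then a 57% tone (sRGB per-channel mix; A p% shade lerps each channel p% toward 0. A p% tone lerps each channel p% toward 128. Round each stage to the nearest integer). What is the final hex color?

#4E514E

An 80% shade moves each channel 80% toward 0:
  R: 60 + 0.8×(0−60) = 60 − 48 = 12 → 12
  G: 97 + 0.8×(0−97) = 97 − 77.6 = 19.4 → 19
  B: 57 + 0.8×(0−57) = 57 − 45.6 = 11.4 → 11
After the shade: rgb(12, 19, 11) = #0C130B.
Lerp each channel 57% toward 128:
  R: 12 + 66.12 = 78.12 → 78
  G: 19 + 0.57×(128−19) = 19 + 62.13 = 81.13 → 81
  B: 11 + 0.57×(128−11) = 11 + 66.69 = 77.69 → 78
rgb(78, 81, 78) = #4E514E.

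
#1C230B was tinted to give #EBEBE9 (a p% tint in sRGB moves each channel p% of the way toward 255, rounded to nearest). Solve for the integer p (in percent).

91%

#1C230B is rgb(28, 35, 11); #EBEBE9 is rgb(235, 235, 233).
On the B channel (widest range): 233 ≈ 11 + (p/100)(255 − 11), so p ≈ 100×(233 − 11)/(255 − 11) = 22200/244 = 90.98.
p = 91 reproduces all three channels after rounding.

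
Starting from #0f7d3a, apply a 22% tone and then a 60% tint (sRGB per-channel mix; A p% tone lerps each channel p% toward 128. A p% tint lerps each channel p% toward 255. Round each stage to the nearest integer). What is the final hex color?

#a9cbb6

#0f7d3a is rgb(15, 125, 58).
A 22% tone moves each channel 22% toward 128:
  R: 15 + 24.86 = 39.86 → 40
  G: 125 + 0.66 = 125.66 → 126
  B: 58 + 0.22×(128−58) = 58 + 15.4 = 73.4 → 73
After the tone: rgb(40, 126, 73) = #287e49.
A 60% tint moves each channel 60% toward 255:
  R: 40 + 0.6×(255−40) = 40 + 129 = 169 → 169
  G: 126 + 0.6×(255−126) = 126 + 77.4 = 203.4 → 203
  B: 73 + 0.6×(255−73) = 73 + 109.2 = 182.2 → 182
rgb(169, 203, 182) = #a9cbb6.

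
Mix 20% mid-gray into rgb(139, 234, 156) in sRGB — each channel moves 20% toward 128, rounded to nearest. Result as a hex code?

#89d596

A 20% tone moves each channel 20% toward 128:
  R: 139 − 2.2 = 136.8 → 137
  G: 234 + 0.2×(128−234) = 234 − 21.2 = 212.8 → 213
  B: 156 + 0.2×(128−156) = 156 − 5.6 = 150.4 → 150
rgb(137, 213, 150) = #89d596.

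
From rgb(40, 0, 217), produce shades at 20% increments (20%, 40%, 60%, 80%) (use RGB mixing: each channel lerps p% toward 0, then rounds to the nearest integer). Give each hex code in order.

#2000AE, #180082, #100057, #08002B

20%: (40 − 8 = 32→32, 0→0, 217 − 43.4 = 173.6→174) → #2000AE
40%: (40 − 16 = 24→24, 0→0, 217 − 86.8 = 130.2→130) → #180082
60%: (40 − 24 = 16→16, 0→0, 217 − 130.2 = 86.8→87) → #100057
80%: (40 − 32 = 8→8, 0→0, 217 − 173.6 = 43.4→43) → #08002B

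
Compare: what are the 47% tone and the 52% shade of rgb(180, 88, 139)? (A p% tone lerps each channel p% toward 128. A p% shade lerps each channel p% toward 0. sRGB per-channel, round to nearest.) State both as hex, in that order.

47% tone:
  R: 180 − 24.44 = 155.56 → 156
  G: 88 + 0.47×(128−88) = 88 + 18.8 = 106.8 → 107
  B: 139 + 0.47×(128−139) = 139 − 5.17 = 133.83 → 134
  → #9C6B86
52% shade:
  R: 180 − 93.6 = 86.4 → 86
  G: 88 − 45.76 = 42.24 → 42
  B: 139 + 0.52×(0−139) = 139 − 72.28 = 66.72 → 67
  → #562A43

#9C6B86, #562A43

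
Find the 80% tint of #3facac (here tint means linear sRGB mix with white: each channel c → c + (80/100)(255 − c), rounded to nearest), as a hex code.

#3facac is rgb(63, 172, 172).
Per channel, c → c + 0.8(255 − c):
  R: 63 + 0.8×(255−63) = 63 + 153.6 = 216.6 → 217
  G: 172 + 0.8×(255−172) = 172 + 66.4 = 238.4 → 238
  B: 172 + 66.4 = 238.4 → 238
rgb(217, 238, 238) = #d9eeee.

#d9eeee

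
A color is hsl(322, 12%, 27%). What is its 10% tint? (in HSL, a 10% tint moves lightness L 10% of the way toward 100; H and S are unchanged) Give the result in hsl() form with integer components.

hsl(322, 12%, 34%)

L moves 10% from 27 toward 100: 27 + 7.3 = 34.3 → 34.
H and S are unchanged.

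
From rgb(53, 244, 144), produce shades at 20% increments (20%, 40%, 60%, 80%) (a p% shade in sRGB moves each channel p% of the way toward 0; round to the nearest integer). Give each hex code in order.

20%: (53 − 10.6 = 42.4→42, 244 − 48.8 = 195.2→195, 144 − 28.8 = 115.2→115) → #2ac373
40%: (53 − 21.2 = 31.8→32, 244 − 97.6 = 146.4→146, 144 − 57.6 = 86.4→86) → #209256
60%: (53 − 31.8 = 21.2→21, 244 − 146.4 = 97.6→98, 144 − 86.4 = 57.6→58) → #15623a
80%: (53 − 42.4 = 10.6→11, 244 − 195.2 = 48.8→49, 144 − 115.2 = 28.8→29) → #0b311d

#2ac373, #209256, #15623a, #0b311d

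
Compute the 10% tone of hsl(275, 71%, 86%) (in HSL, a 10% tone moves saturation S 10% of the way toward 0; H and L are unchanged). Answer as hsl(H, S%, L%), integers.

S moves 10% from 71 toward 0: 71 − 7.1 = 63.9 → 64.
H and L are unchanged.

hsl(275, 64%, 86%)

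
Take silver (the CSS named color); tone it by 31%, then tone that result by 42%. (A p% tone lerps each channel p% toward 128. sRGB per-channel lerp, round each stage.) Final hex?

#9a9a9a

CSS silver is rgb(192, 192, 192).
A 31% tone moves each channel 31% toward 128:
  R: 192 − 19.84 = 172.16 → 172
  G: 192 + 0.31×(128−192) = 192 − 19.84 = 172.16 → 172
  B: 192 − 19.84 = 172.16 → 172
After the tone: rgb(172, 172, 172) = #acacac.
Lerp each channel 42% toward 128:
  R: 172 + 0.42×(128−172) = 172 − 18.48 = 153.52 → 154
  G: 172 − 18.48 = 153.52 → 154
  B: 172 + 0.42×(128−172) = 172 − 18.48 = 153.52 → 154
rgb(154, 154, 154) = #9a9a9a.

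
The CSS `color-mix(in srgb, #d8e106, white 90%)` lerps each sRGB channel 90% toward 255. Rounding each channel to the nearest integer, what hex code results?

#fbfce6

#d8e106 is rgb(216, 225, 6).
Lerp each channel 90% toward 255:
  R: 216 + 35.1 = 251.1 → 251
  G: 225 + 0.9×(255−225) = 225 + 27 = 252 → 252
  B: 6 + 224.1 = 230.1 → 230
rgb(251, 252, 230) = #fbfce6.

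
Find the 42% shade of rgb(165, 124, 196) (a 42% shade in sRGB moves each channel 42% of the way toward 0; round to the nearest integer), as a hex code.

#604872

Per channel, c → c + 0.42(0 − c):
  R: 165 + 0.42×(0−165) = 165 − 69.3 = 95.7 → 96
  G: 124 − 52.08 = 71.92 → 72
  B: 196 − 82.32 = 113.68 → 114
rgb(96, 72, 114) = #604872.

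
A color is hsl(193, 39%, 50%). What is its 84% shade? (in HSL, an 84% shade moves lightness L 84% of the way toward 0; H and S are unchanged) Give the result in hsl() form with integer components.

L moves 84% from 50 toward 0: 50 − 42 = 8 → 8.
H and S are unchanged.

hsl(193, 39%, 8%)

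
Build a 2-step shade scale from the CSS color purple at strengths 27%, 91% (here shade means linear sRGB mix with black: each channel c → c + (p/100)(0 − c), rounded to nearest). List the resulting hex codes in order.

CSS purple is rgb(128, 0, 128).
27%: (128 − 34.56 = 93.44→93, 0→0, 128 − 34.56 = 93.44→93) → #5D005D
91%: (128 − 116.48 = 11.52→12, 0→0, 128 − 116.48 = 11.52→12) → #0C000C

#5D005D, #0C000C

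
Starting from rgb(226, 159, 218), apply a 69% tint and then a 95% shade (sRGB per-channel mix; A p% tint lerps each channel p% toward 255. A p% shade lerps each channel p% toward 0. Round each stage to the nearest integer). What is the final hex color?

A 69% tint moves each channel 69% toward 255:
  R: 226 + 20.01 = 246.01 → 246
  G: 159 + 0.69×(255−159) = 159 + 66.24 = 225.24 → 225
  B: 218 + 0.69×(255−218) = 218 + 25.53 = 243.53 → 244
After the tint: rgb(246, 225, 244) = #F6E1F4.
Per channel, c → c + 0.95(0 − c):
  R: 246 + 0.95×(0−246) = 246 − 233.7 = 12.3 → 12
  G: 225 − 213.75 = 11.25 → 11
  B: 244 − 231.8 = 12.2 → 12
rgb(12, 11, 12) = #0C0B0C.

#0C0B0C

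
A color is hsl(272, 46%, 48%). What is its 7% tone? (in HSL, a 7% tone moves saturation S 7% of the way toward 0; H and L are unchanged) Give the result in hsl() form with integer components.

hsl(272, 43%, 48%)

S moves 7% from 46 toward 0: 46 − 3.22 = 42.78 → 43.
H and L are unchanged.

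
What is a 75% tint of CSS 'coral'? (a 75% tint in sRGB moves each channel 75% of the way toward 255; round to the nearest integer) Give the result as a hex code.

CSS coral is rgb(255, 127, 80).
Per channel, c → c + 0.75(255 − c):
  R: 255 + 0 = 255 → 255
  G: 127 + 0.75×(255−127) = 127 + 96 = 223 → 223
  B: 80 + 0.75×(255−80) = 80 + 131.25 = 211.25 → 211
rgb(255, 223, 211) = #FFDFD3.

#FFDFD3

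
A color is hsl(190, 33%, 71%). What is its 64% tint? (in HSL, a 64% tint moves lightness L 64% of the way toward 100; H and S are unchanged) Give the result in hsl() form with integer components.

hsl(190, 33%, 90%)

L moves 64% from 71 toward 100: 71 + 18.56 = 89.56 → 90.
H and S are unchanged.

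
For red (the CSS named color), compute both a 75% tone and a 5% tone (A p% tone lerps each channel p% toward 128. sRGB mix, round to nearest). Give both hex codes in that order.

#A06060, #F90606

CSS red is rgb(255, 0, 0).
75% tone:
  R: 255 − 95.25 = 159.75 → 160
  G: 0 + 0.75×(128−0) = 0 + 96 = 96 → 96
  B: 0 + 0.75×(128−0) = 0 + 96 = 96 → 96
  → #A06060
5% tone:
  R: 255 + 0.05×(128−255) = 255 − 6.35 = 248.65 → 249
  G: 0 + 6.4 = 6.4 → 6
  B: 0 + 6.4 = 6.4 → 6
  → #F90606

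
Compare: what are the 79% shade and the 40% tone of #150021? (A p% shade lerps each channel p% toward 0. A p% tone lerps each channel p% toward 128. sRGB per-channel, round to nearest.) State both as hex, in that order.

#040007, #403347

#150021 is rgb(21, 0, 33).
79% shade:
  R: 21 − 16.59 = 4.41 → 4
  G: 0 + 0.79×(0−0) = 0 + 0 = 0 → 0
  B: 33 + 0.79×(0−33) = 33 − 26.07 = 6.93 → 7
  → #040007
40% tone:
  R: 21 + 42.8 = 63.8 → 64
  G: 0 + 0.4×(128−0) = 0 + 51.2 = 51.2 → 51
  B: 33 + 38 = 71 → 71
  → #403347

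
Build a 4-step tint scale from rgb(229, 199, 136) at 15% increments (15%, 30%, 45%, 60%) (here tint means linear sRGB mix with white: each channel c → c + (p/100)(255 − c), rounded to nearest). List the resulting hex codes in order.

#E9CF9A, #EDD8AC, #F1E0BE, #F5E9CF

15%: (229 + 3.9 = 232.9→233, 199 + 8.4 = 207.4→207, 136 + 17.85 = 153.85→154) → #E9CF9A
30%: (229 + 7.8 = 236.8→237, 199 + 16.8 = 215.8→216, 136 + 35.7 = 171.7→172) → #EDD8AC
45%: (229 + 11.7 = 240.7→241, 199 + 25.2 = 224.2→224, 136 + 53.55 = 189.55→190) → #F1E0BE
60%: (229 + 15.6 = 244.6→245, 199 + 33.6 = 232.6→233, 136 + 71.4 = 207.4→207) → #F5E9CF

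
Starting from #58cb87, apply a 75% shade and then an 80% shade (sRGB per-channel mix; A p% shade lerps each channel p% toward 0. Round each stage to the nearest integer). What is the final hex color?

#58cb87 is rgb(88, 203, 135).
Lerp each channel 75% toward 0:
  R: 88 + 0.75×(0−88) = 88 − 66 = 22 → 22
  G: 203 + 0.75×(0−203) = 203 − 152.25 = 50.75 → 51
  B: 135 + 0.75×(0−135) = 135 − 101.25 = 33.75 → 34
After the shade: rgb(22, 51, 34) = #163322.
Lerp each channel 80% toward 0:
  R: 22 + 0.8×(0−22) = 22 − 17.6 = 4.4 → 4
  G: 51 + 0.8×(0−51) = 51 − 40.8 = 10.2 → 10
  B: 34 + 0.8×(0−34) = 34 − 27.2 = 6.8 → 7
rgb(4, 10, 7) = #040a07.

#040a07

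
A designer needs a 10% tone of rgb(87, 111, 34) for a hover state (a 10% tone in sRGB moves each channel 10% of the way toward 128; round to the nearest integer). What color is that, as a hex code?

Per channel, c → c + 0.1(128 − c):
  R: 87 + 0.1×(128−87) = 87 + 4.1 = 91.1 → 91
  G: 111 + 0.1×(128−111) = 111 + 1.7 = 112.7 → 113
  B: 34 + 0.1×(128−34) = 34 + 9.4 = 43.4 → 43
rgb(91, 113, 43) = #5b712b.

#5b712b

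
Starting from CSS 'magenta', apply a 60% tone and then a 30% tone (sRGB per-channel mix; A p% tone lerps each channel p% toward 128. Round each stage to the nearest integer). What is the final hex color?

CSS magenta is rgb(255, 0, 255).
Lerp each channel 60% toward 128:
  R: 255 − 76.2 = 178.8 → 179
  G: 0 + 0.6×(128−0) = 0 + 76.8 = 76.8 → 77
  B: 255 + 0.6×(128−255) = 255 − 76.2 = 178.8 → 179
After the tone: rgb(179, 77, 179) = #B34DB3.
Lerp each channel 30% toward 128:
  R: 179 + 0.3×(128−179) = 179 − 15.3 = 163.7 → 164
  G: 77 + 0.3×(128−77) = 77 + 15.3 = 92.3 → 92
  B: 179 + 0.3×(128−179) = 179 − 15.3 = 163.7 → 164
rgb(164, 92, 164) = #A45CA4.

#A45CA4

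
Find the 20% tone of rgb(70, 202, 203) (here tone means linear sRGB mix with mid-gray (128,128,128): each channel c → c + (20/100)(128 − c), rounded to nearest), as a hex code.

Lerp each channel 20% toward 128:
  R: 70 + 0.2×(128−70) = 70 + 11.6 = 81.6 → 82
  G: 202 + 0.2×(128−202) = 202 − 14.8 = 187.2 → 187
  B: 203 − 15 = 188 → 188
rgb(82, 187, 188) = #52BBBC.

#52BBBC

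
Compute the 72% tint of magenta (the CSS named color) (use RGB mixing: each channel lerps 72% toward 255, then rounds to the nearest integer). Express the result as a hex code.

#FFB8FF

CSS magenta is rgb(255, 0, 255).
Lerp each channel 72% toward 255:
  R: 255 + 0.72×(255−255) = 255 + 0 = 255 → 255
  G: 0 + 183.6 = 183.6 → 184
  B: 255 + 0.72×(255−255) = 255 + 0 = 255 → 255
rgb(255, 184, 255) = #FFB8FF.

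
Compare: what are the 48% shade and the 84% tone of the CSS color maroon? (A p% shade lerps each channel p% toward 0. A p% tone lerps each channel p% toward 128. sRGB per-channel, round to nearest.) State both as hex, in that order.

CSS maroon is rgb(128, 0, 0).
48% shade:
  R: 128 + 0.48×(0−128) = 128 − 61.44 = 66.56 → 67
  G: 0 + 0 = 0 → 0
  B: 0 + 0.48×(0−0) = 0 + 0 = 0 → 0
  → #430000
84% tone:
  R: 128 + 0.84×(128−128) = 128 + 0 = 128 → 128
  G: 0 + 0.84×(128−0) = 0 + 107.52 = 107.52 → 108
  B: 0 + 0.84×(128−0) = 0 + 107.52 = 107.52 → 108
  → #806C6C

#430000, #806C6C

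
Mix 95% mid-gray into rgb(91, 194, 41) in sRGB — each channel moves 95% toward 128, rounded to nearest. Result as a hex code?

#7e837c

A 95% tone moves each channel 95% toward 128:
  R: 91 + 0.95×(128−91) = 91 + 35.15 = 126.15 → 126
  G: 194 + 0.95×(128−194) = 194 − 62.7 = 131.3 → 131
  B: 41 + 0.95×(128−41) = 41 + 82.65 = 123.65 → 124
rgb(126, 131, 124) = #7e837c.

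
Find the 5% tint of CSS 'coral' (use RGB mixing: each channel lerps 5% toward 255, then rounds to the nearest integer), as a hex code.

#ff8559

CSS coral is rgb(255, 127, 80).
Per channel, c → c + 0.05(255 − c):
  R: 255 + 0.05×(255−255) = 255 + 0 = 255 → 255
  G: 127 + 6.4 = 133.4 → 133
  B: 80 + 0.05×(255−80) = 80 + 8.75 = 88.75 → 89
rgb(255, 133, 89) = #ff8559.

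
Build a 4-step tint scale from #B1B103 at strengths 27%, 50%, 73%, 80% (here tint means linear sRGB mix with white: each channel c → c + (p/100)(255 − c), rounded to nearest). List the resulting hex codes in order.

#C6C647, #D8D881, #EAEABB, #EFEFCD

#B1B103 is rgb(177, 177, 3).
27%: (177 + 21.06 = 198.06→198, 177 + 21.06 = 198.06→198, 3 + 68.04 = 71.04→71) → #C6C647
50%: (177 + 39 = 216→216, 177 + 39 = 216→216, 3 + 126 = 129→129) → #D8D881
73%: (177 + 56.94 = 233.94→234, 177 + 56.94 = 233.94→234, 3 + 183.96 = 186.96→187) → #EAEABB
80%: (177 + 62.4 = 239.4→239, 177 + 62.4 = 239.4→239, 3 + 201.6 = 204.6→205) → #EFEFCD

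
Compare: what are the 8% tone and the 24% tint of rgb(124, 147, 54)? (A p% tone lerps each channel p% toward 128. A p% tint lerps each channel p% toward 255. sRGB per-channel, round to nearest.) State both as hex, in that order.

8% tone:
  R: 124 + 0.32 = 124.32 → 124
  G: 147 + 0.08×(128−147) = 147 − 1.52 = 145.48 → 145
  B: 54 + 5.92 = 59.92 → 60
  → #7C913C
24% tint:
  R: 124 + 31.44 = 155.44 → 155
  G: 147 + 25.92 = 172.92 → 173
  B: 54 + 0.24×(255−54) = 54 + 48.24 = 102.24 → 102
  → #9BAD66

#7C913C, #9BAD66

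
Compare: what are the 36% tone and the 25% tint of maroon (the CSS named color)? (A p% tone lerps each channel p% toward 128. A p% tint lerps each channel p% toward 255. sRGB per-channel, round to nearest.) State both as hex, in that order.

#802E2E, #A04040

CSS maroon is rgb(128, 0, 0).
36% tone:
  R: 128 + 0.36×(128−128) = 128 + 0 = 128 → 128
  G: 0 + 0.36×(128−0) = 0 + 46.08 = 46.08 → 46
  B: 0 + 0.36×(128−0) = 0 + 46.08 = 46.08 → 46
  → #802E2E
25% tint:
  R: 128 + 31.75 = 159.75 → 160
  G: 0 + 63.75 = 63.75 → 64
  B: 0 + 0.25×(255−0) = 0 + 63.75 = 63.75 → 64
  → #A04040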